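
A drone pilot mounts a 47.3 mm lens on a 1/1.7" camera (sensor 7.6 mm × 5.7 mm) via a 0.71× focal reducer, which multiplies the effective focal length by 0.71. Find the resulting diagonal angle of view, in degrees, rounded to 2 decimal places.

Effective focal length f = 47.3 × 0.71 = 33.583 mm.
Sensor diagonal = √(7.6² + 5.7²) = √90.2500 ≈ 9.5000 mm.
α = 2·arctan(9.500 / (2 × 33.583)) = 2·arctan(0.14144) ≈ 16.1011°.

16.10°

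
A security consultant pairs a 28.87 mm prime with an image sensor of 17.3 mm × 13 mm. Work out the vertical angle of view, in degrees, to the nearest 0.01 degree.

Angle of view α = 2·arctan(h/2f) with h = 13 mm and f = 28.87 mm.
h/2f = 0.22515; arctan(0.22515) ≈ 12.6884°, so α ≈ 25.3768°.

25.38°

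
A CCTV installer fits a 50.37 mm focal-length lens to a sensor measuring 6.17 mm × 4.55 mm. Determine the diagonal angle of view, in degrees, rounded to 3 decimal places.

Sensor diagonal = √(6.17² + 4.55²) = √58.7714 ≈ 7.6663 mm.
Angle of view α = 2·arctan(d/2f) with d = 7.6663 mm and f = 50.37 mm.
d/2f = 0.07610; arctan(0.07610) ≈ 4.3518°, so α ≈ 8.7036°.

8.704°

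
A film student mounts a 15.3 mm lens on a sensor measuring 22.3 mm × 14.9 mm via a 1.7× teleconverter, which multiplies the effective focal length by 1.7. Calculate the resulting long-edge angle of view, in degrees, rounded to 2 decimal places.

46.41°

Effective focal length f = 15.3 × 1.7 = 26.01 mm.
α = 2·arctan(22.3 / (2 × 26.01)) = 2·arctan(0.42868) ≈ 46.4078°.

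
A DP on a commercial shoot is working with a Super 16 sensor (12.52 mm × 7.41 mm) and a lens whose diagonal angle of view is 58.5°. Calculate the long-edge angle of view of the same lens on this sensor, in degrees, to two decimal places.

Sensor diagonal = √(12.52² + 7.41²) = √211.6585 ≈ 14.5485 mm.
From the diagonal AOV: f = 14.5485 / (2·tan(29.25°)) = 14.5485 / 1.12005 ≈ 12.9891 mm.
Long-edge AOV = 2·arctan(12.52 / (2 × 12.9891)) = 2·arctan(0.48194) ≈ 51.4628°.

51.46°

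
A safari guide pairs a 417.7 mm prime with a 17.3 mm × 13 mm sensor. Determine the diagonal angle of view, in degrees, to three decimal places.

2.968°

Sensor diagonal = √(17.3² + 13²) = √468.2900 ≈ 21.6400 mm.
Angle of view α = 2·arctan(d/2f) with d = 21.6400 mm and f = 417.7 mm.
d/2f = 0.02590; arctan(0.02590) ≈ 1.4838°, so α ≈ 2.9677°.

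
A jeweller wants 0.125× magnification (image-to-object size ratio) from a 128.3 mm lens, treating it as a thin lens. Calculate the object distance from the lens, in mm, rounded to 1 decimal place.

1154.7 mm

With m = dᵢ/dₒ and 1/f = 1/dₒ + 1/dᵢ, substituting dᵢ = m·dₒ gives 1/f = (1 + 1/m)/dₒ, hence dₒ = f·(1 + 1/m).
dₒ = 128.3 × (1 + 1/0.125) = 128.3 × 9.00000 ≈ 1154.700 mm.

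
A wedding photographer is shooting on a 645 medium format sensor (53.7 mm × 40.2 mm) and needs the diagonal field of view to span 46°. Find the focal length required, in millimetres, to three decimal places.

Sensor diagonal = √(53.7² + 40.2²) = √4499.7300 ≈ 67.0800 mm.
From α = 2·arctan(d/2f) we get f = d / (2·tan(α/2)).
With d = 67.0800 mm and α/2 = 23°, tan(α/2) ≈ 0.42447, so f ≈ 67.0800 / 0.84895 ≈ 79.0153 mm.

79.015 mm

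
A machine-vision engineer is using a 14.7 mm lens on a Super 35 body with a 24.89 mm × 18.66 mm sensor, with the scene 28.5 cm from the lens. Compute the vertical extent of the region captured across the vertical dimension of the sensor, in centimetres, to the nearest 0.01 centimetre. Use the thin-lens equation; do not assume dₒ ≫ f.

dₒ: 28.5 cm = 285 mm.
Similar triangles through the lens centre give W/dₒ = h/dᵢ; with 1/f = 1/dₒ + 1/dᵢ this gives W = h·(dₒ − f)/f.
W = 18.66 mm × (285 − 14.7) / 14.7 = 18.66 × 18.3878 ≈ 343.116 mm = 34.3116 cm.

34.31 cm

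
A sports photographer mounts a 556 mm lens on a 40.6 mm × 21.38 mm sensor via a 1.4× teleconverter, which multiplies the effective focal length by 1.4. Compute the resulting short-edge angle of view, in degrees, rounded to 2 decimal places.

1.57°

Effective focal length f = 556 × 1.4 = 778.4 mm.
α = 2·arctan(21.38 / (2 × 778.4)) = 2·arctan(0.01373) ≈ 1.5736°.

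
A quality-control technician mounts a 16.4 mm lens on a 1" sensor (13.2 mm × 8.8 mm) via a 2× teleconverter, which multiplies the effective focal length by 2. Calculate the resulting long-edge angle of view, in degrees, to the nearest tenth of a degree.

Effective focal length f = 16.4 × 2 = 32.8 mm.
α = 2·arctan(13.2 / (2 × 32.8)) = 2·arctan(0.20122) ≈ 22.7542°.

22.8°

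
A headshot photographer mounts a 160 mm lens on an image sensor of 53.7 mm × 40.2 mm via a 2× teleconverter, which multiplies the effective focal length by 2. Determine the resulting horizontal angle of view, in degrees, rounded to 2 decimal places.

Effective focal length f = 160 × 2 = 320 mm.
α = 2·arctan(53.7 / (2 × 320)) = 2·arctan(0.08391) ≈ 9.5925°.

9.59°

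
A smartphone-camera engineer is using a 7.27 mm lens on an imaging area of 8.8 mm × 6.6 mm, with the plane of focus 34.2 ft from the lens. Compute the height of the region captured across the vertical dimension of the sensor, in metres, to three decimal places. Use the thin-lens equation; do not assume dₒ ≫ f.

dₒ: 34.2 ft × 304.8 mm/ft = 10424.16 mm.
Similar triangles through the lens centre give W/dₒ = h/dᵢ; with 1/f = 1/dₒ + 1/dᵢ this gives W = h·(dₒ − f)/f.
W = 6.6 mm × (10424.2 − 7.27) / 7.27 = 6.6 × 1432.8597 ≈ 9456.874 mm = 9.45687 m.

9.457 m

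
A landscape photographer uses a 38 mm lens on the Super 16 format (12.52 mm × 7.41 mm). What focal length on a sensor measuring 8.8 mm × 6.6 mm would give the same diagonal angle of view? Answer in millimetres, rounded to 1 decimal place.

28.7 mm

Sensor diagonal = √(12.52² + 7.41²) = √211.6585 ≈ 14.5485 mm.
Sensor diagonal = √(8.8² + 6.6²) = √121.0000 ≈ 11.0000 mm.
Equal angle of view means equal diagonal/f ratio, so f₂ = f₁ · (diagonal₂/diagonal₁) = 38 × 11.0000/14.5485.
f₂ = 38 × 0.75609 ≈ 28.732 mm.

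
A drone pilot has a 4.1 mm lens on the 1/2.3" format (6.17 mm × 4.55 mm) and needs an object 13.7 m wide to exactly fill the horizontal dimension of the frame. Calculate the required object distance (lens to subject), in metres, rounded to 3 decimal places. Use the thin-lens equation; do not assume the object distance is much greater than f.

W: 13.7 m = 13700 mm.
Magnification m = w/W = dᵢ/dₒ; combined with 1/f = 1/dₒ + 1/dᵢ this gives dₒ = f·(1 + W/w).
dₒ = 4.1 mm × (1 + 13700/6.17) = 4.1 × 2221.4214 ≈ 9107.828 mm = 9.10783 m.

9.108 m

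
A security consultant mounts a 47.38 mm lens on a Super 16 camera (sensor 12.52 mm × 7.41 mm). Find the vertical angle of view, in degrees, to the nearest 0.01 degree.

Angle of view α = 2·arctan(h/2f) with h = 7.41 mm and f = 47.38 mm.
h/2f = 0.07820; arctan(0.07820) ≈ 4.4713°, so α ≈ 8.9426°.

8.94°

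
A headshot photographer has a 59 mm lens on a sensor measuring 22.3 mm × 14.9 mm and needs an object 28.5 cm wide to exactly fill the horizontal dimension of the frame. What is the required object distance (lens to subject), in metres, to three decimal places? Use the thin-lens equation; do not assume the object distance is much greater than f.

W: 28.5 cm = 285 mm.
Magnification m = w/W = dᵢ/dₒ; combined with 1/f = 1/dₒ + 1/dᵢ this gives dₒ = f·(1 + W/w).
dₒ = 59 mm × (1 + 285/22.3) = 59 × 13.7803 ≈ 813.036 mm = 0.813036 m.

0.813 m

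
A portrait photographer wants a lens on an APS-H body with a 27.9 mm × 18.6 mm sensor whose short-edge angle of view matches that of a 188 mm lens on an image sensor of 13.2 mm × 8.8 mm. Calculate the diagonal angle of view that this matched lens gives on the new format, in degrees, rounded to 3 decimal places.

Equal short-edge AOV ⇒ f₂ = f₁ · 18.6/8.8 = 188 × 2.11364 ≈ 397.3636 mm.
Sensor diagonal = √(27.9² + 18.6²) = √1124.3700 ≈ 33.5316 mm.
Diagonal AOV on the new format = 2·arctan(33.5316 / (2 × 397.3636)) = 2·arctan(0.04219) ≈ 4.8321°.

4.832°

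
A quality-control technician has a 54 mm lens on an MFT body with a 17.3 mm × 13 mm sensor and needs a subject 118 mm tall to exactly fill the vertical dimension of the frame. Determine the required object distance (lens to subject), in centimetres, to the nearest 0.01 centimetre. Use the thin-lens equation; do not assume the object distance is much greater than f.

Magnification m = h/W = dᵢ/dₒ; combined with 1/f = 1/dₒ + 1/dᵢ this gives dₒ = f·(1 + W/h).
dₒ = 54 mm × (1 + 118/13) = 54 × 10.0769 ≈ 544.154 mm = 54.4154 cm.

54.42 cm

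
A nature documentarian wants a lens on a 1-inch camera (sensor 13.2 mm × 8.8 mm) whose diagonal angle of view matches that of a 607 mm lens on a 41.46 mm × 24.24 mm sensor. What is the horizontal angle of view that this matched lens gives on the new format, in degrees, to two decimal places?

3.77°

Sensor diagonal = √(41.46² + 24.24²) = √2306.5092 ≈ 48.0261 mm.
Sensor diagonal = √(13.2² + 8.8²) = √251.6800 ≈ 15.8644 mm.
Equal diagonal AOV ⇒ f₂ = f₁ · 15.8644/48.0261 = 607 × 0.33033 ≈ 200.5097 mm.
Horizontal AOV on the new format = 2·arctan(13.2 / (2 × 200.5097)) = 2·arctan(0.03292) ≈ 3.7705°.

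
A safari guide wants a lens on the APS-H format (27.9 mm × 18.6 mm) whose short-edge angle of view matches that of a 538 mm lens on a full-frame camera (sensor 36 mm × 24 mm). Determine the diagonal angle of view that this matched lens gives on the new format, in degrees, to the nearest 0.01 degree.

4.61°

Equal short-edge AOV ⇒ f₂ = f₁ · 18.6/24 = 538 × 0.77500 ≈ 416.9500 mm.
Sensor diagonal = √(27.9² + 18.6²) = √1124.3700 ≈ 33.5316 mm.
Diagonal AOV on the new format = 2·arctan(33.5316 / (2 × 416.9500)) = 2·arctan(0.04021) ≈ 4.6053°.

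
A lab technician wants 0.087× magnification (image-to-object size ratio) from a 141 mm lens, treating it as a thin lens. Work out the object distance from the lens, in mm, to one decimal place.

With m = dᵢ/dₒ and 1/f = 1/dₒ + 1/dᵢ, substituting dᵢ = m·dₒ gives 1/f = (1 + 1/m)/dₒ, hence dₒ = f·(1 + 1/m).
dₒ = 141 × (1 + 1/0.087) = 141 × 12.49425 ≈ 1761.690 mm.

1761.7 mm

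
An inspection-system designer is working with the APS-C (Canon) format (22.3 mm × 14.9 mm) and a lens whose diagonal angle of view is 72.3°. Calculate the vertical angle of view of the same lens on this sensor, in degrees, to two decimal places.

Sensor diagonal = √(22.3² + 14.9²) = √719.3000 ≈ 26.8198 mm.
From the diagonal AOV: f = 26.8198 / (2·tan(36.15°)) = 26.8198 / 1.46110 ≈ 18.3559 mm.
Vertical AOV = 2·arctan(14.9 / (2 × 18.3559)) = 2·arctan(0.40586) ≈ 44.1810°.

44.18°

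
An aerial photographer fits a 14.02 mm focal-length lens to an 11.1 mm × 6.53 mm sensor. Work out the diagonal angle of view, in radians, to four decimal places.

Sensor diagonal = √(11.1² + 6.53²) = √165.8509 ≈ 12.8783 mm.
Angle of view α = 2·arctan(d/2f) with d = 12.8783 mm and f = 14.02 mm.
d/2f = 0.45928; arctan(0.45928) ≈ 0.4305 rad, so α ≈ 0.8611 rad.

0.8611 rad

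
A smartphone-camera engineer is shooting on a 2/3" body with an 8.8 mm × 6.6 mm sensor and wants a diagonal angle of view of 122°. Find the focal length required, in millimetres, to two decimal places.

3.05 mm

Sensor diagonal = √(8.8² + 6.6²) = √121.0000 ≈ 11.0000 mm.
From α = 2·arctan(d/2f) we get f = d / (2·tan(α/2)).
With d = 11.0000 mm and α/2 = 61°, tan(α/2) ≈ 1.80405, so f ≈ 11.0000 / 3.60810 ≈ 3.0487 mm.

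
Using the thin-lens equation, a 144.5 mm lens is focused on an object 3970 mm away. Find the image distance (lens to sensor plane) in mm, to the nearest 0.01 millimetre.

149.96 mm

1/dᵢ = 1/f − 1/dₒ = 1/144.5 − 1/3970 = 0.0066685 mm⁻¹.
dᵢ = 1/0.0066685 ≈ 149.9582 mm.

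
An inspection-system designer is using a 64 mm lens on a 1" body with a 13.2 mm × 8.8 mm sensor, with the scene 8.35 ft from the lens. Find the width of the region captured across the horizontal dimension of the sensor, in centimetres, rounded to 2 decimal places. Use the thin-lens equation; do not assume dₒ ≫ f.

dₒ: 8.35 ft × 304.8 mm/ft = 2545.08 mm.
Similar triangles through the lens centre give W/dₒ = w/dᵢ; with 1/f = 1/dₒ + 1/dᵢ this gives W = w·(dₒ − f)/f.
W = 13.2 mm × (2545.08 − 64) / 64 = 13.2 × 38.7669 ≈ 511.723 mm = 51.1723 cm.

51.17 cm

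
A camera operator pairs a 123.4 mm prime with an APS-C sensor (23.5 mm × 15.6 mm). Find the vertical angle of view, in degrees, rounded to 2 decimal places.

7.23°

Angle of view α = 2·arctan(h/2f) with h = 15.6 mm and f = 123.4 mm.
h/2f = 0.06321; arctan(0.06321) ≈ 3.6168°, so α ≈ 7.2336°.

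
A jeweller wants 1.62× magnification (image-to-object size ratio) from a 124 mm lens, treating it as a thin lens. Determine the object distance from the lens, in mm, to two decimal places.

200.54 mm

With m = dᵢ/dₒ and 1/f = 1/dₒ + 1/dᵢ, substituting dᵢ = m·dₒ gives 1/f = (1 + 1/m)/dₒ, hence dₒ = f·(1 + 1/m).
dₒ = 124 × (1 + 1/1.62) = 124 × 1.61728 ≈ 200.543 mm.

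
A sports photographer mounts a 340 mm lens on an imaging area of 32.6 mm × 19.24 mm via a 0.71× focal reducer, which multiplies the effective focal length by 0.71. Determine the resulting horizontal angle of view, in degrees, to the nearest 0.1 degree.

Effective focal length f = 340 × 0.71 = 241.4 mm.
α = 2·arctan(32.6 / (2 × 241.4)) = 2·arctan(0.06752) ≈ 7.7258°.

7.7°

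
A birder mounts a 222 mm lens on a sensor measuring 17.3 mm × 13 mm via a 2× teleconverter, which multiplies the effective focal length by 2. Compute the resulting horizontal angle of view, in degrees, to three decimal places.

Effective focal length f = 222 × 2 = 444 mm.
α = 2·arctan(17.3 / (2 × 444)) = 2·arctan(0.01948) ≈ 2.2322°.

2.232°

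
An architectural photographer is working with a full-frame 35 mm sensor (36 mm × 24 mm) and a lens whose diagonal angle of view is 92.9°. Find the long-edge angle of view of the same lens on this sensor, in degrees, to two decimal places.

Sensor diagonal = √(36² + 24²) = √1872.0000 ≈ 43.2666 mm.
From the diagonal AOV: f = 43.2666 / (2·tan(46.45°)) = 43.2666 / 2.10388 ≈ 20.5652 mm.
Long-edge AOV = 2·arctan(36 / (2 × 20.5652)) = 2·arctan(0.87527) ≈ 82.3892°.

82.39°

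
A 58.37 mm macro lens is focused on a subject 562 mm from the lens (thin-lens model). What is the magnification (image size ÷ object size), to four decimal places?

Thin lens: 1/f = 1/dₒ + 1/dᵢ → 1/dᵢ = 1/58.37 − 1/562 = 0.0153527 mm⁻¹, so dᵢ ≈ 65.1350 mm.
Magnification m = dᵢ/dₒ = 65.1350/562 ≈ 0.11590.

0.1159×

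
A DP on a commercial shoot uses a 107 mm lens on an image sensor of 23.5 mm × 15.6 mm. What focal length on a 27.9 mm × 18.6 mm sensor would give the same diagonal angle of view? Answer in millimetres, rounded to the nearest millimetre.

127 mm

Sensor diagonal = √(23.5² + 15.6²) = √795.6100 ≈ 28.2066 mm.
Sensor diagonal = √(27.9² + 18.6²) = √1124.3700 ≈ 33.5316 mm.
Equal angle of view means equal diagonal/f ratio, so f₂ = f₁ · (diagonal₂/diagonal₁) = 107 × 33.5316/28.2066.
f₂ = 107 × 1.18879 ≈ 127.200 mm.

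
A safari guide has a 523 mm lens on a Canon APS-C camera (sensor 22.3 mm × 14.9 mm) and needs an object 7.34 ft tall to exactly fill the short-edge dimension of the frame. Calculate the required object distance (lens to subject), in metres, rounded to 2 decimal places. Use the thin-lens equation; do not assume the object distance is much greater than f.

79.05 m

W: 7.34 ft × 304.8 mm/ft = 2237.23 mm.
Magnification m = h/W = dᵢ/dₒ; combined with 1/f = 1/dₒ + 1/dᵢ this gives dₒ = f·(1 + W/h).
dₒ = 523 mm × (1 + 2237.23/14.9) = 523 × 151.1498 ≈ 79051.342 mm = 79.0513 m.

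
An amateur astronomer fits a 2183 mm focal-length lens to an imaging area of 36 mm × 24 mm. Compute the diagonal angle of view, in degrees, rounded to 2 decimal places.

Sensor diagonal = √(36² + 24²) = √1872.0000 ≈ 43.2666 mm.
Angle of view α = 2·arctan(d/2f) with d = 43.2666 mm and f = 2183 mm.
d/2f = 0.00991; arctan(0.00991) ≈ 0.5678°, so α ≈ 1.1356°.

1.14°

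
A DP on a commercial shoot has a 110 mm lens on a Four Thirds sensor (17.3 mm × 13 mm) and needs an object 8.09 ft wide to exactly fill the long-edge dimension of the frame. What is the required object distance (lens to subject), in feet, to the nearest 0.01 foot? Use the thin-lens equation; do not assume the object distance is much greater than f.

51.80 ft

W: 8.09 ft × 304.8 mm/ft = 2465.83 mm.
Magnification m = w/W = dᵢ/dₒ; combined with 1/f = 1/dₒ + 1/dᵢ this gives dₒ = f·(1 + W/w).
dₒ = 110 mm × (1 + 2465.83/17.3) = 110 × 143.5336 ≈ 15788.700 mm = 15788.700/304.8 ft = 51.8002 ft.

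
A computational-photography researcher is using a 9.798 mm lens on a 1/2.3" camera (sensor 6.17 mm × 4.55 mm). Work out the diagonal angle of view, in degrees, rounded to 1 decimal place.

42.7°

Sensor diagonal = √(6.17² + 4.55²) = √58.7714 ≈ 7.6663 mm.
Angle of view α = 2·arctan(d/2f) with d = 7.6663 mm and f = 9.798 mm.
d/2f = 0.39122; arctan(0.39122) ≈ 21.3662°, so α ≈ 42.7324°.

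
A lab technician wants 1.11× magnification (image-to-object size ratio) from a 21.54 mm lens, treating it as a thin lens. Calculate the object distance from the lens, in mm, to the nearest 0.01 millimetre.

With m = dᵢ/dₒ and 1/f = 1/dₒ + 1/dᵢ, substituting dᵢ = m·dₒ gives 1/f = (1 + 1/m)/dₒ, hence dₒ = f·(1 + 1/m).
dₒ = 21.54 × (1 + 1/1.11) = 21.54 × 1.90090 ≈ 40.945 mm.

40.95 mm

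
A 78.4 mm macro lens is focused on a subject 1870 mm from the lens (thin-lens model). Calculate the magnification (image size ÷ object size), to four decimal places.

Thin lens: 1/f = 1/dₒ + 1/dᵢ → 1/dᵢ = 1/78.4 − 1/1870 = 0.0122203 mm⁻¹, so dᵢ ≈ 81.8308 mm.
Magnification m = dᵢ/dₒ = 81.8308/1870 ≈ 0.04376.

0.0438×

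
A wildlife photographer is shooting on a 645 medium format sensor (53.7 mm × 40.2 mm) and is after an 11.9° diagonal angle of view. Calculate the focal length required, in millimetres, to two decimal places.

Sensor diagonal = √(53.7² + 40.2²) = √4499.7300 ≈ 67.0800 mm.
From α = 2·arctan(d/2f) we get f = d / (2·tan(α/2)).
With d = 67.0800 mm and α/2 = 5.95°, tan(α/2) ≈ 0.10422, so f ≈ 67.0800 / 0.20844 ≈ 321.8131 mm.

321.81 mm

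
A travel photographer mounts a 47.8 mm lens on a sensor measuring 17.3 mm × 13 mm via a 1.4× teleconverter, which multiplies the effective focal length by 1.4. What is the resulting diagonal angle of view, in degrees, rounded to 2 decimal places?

18.37°

Effective focal length f = 47.8 × 1.4 = 66.92 mm.
Sensor diagonal = √(17.3² + 13²) = √468.2900 ≈ 21.6400 mm.
α = 2·arctan(21.640 / (2 × 66.92)) = 2·arctan(0.16169) ≈ 18.3688°.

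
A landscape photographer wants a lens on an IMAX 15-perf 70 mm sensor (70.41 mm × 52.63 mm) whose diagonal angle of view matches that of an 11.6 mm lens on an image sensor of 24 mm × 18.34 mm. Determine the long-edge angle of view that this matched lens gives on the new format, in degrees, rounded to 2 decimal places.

92.40°

Sensor diagonal = √(24² + 18.34²) = √912.3556 ≈ 30.2052 mm.
Sensor diagonal = √(70.41² + 52.63²) = √7727.4850 ≈ 87.9061 mm.
Equal diagonal AOV ⇒ f₂ = f₁ · 87.9061/30.2052 = 11.6 × 2.91030 ≈ 33.7594 mm.
Long-edge AOV on the new format = 2·arctan(70.41 / (2 × 33.7594)) = 2·arctan(1.04282) ≈ 92.4016°.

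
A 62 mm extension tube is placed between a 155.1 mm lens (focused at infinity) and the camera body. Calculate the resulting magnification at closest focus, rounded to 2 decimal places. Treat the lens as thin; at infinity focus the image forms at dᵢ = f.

0.40×

The tube moves the image plane from f to f + e, so dᵢ = 155.1 + 62 = 217.1 mm. Focus is achieved when 1/f = 1/dₒ + 1/dᵢ, giving dₒ = 1/(1/f − 1/(f+e)).
Magnification m = dᵢ/dₒ = (f+e)·(1/f − 1/(f+e)) = e/f = 62/155.1 ≈ 0.3997.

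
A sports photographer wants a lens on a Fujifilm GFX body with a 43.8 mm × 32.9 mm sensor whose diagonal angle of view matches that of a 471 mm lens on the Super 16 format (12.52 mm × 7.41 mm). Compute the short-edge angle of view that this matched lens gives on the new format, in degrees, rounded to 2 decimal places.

Sensor diagonal = √(12.52² + 7.41²) = √211.6585 ≈ 14.5485 mm.
Sensor diagonal = √(43.8² + 32.9²) = √3000.8500 ≈ 54.7800 mm.
Equal diagonal AOV ⇒ f₂ = f₁ · 54.7800/14.5485 = 471 × 3.76534 ≈ 1773.4755 mm.
Short-edge AOV on the new format = 2·arctan(32.9 / (2 × 1773.4755)) = 2·arctan(0.00928) ≈ 1.0629°.

1.06°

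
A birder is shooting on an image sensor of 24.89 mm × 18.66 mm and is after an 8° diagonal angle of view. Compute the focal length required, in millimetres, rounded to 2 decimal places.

Sensor diagonal = √(24.89² + 18.66²) = √967.7077 ≈ 31.1080 mm.
From α = 2·arctan(d/2f) we get f = d / (2·tan(α/2)).
With d = 31.1080 mm and α/2 = 4°, tan(α/2) ≈ 0.06993, so f ≈ 31.1080 / 0.13985 ≈ 222.4326 mm.

222.43 mm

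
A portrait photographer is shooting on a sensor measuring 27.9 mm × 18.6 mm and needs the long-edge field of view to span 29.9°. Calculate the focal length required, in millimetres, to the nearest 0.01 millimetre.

52.24 mm

From α = 2·arctan(w/2f) we get f = w / (2·tan(α/2)).
With w = 27.9 mm and α/2 = 14.95°, tan(α/2) ≈ 0.26701, so f ≈ 27.9 / 0.53403 ≈ 52.2444 mm.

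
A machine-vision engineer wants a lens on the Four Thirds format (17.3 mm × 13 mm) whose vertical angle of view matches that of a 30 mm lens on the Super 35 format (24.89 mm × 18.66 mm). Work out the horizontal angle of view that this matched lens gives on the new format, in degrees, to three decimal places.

Equal vertical AOV ⇒ f₂ = f₁ · 13/18.66 = 30 × 0.69668 ≈ 20.9003 mm.
Horizontal AOV on the new format = 2·arctan(17.3 / (2 × 20.9003)) = 2·arctan(0.41387) ≈ 44.9663°.

44.966°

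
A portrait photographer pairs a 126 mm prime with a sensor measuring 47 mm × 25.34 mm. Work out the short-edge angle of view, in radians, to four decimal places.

Angle of view α = 2·arctan(h/2f) with h = 25.34 mm and f = 126 mm.
h/2f = 0.10056; arctan(0.10056) ≈ 0.1002 rad, so α ≈ 0.2004 rad.

0.2004 rad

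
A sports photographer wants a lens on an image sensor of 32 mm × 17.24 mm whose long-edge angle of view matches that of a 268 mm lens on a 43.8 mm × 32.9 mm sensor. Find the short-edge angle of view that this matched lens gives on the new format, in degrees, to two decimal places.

5.04°

Equal long-edge AOV ⇒ f₂ = f₁ · 32/43.8 = 268 × 0.73059 ≈ 195.7991 mm.
Short-edge AOV on the new format = 2·arctan(17.24 / (2 × 195.7991)) = 2·arctan(0.04402) ≈ 5.0416°.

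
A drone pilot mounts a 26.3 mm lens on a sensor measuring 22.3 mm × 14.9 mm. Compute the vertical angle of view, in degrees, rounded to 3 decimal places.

Angle of view α = 2·arctan(h/2f) with h = 14.9 mm and f = 26.3 mm.
h/2f = 0.28327; arctan(0.28327) ≈ 15.8158°, so α ≈ 31.6317°.

31.632°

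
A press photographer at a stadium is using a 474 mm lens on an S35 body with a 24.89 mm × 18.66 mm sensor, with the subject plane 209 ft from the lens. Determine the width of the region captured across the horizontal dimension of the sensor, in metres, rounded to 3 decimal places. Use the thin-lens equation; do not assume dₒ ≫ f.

3.320 m

dₒ: 209 ft × 304.8 mm/ft = 63703.20 mm.
Similar triangles through the lens centre give W/dₒ = w/dᵢ; with 1/f = 1/dₒ + 1/dᵢ this gives W = w·(dₒ − f)/f.
W = 24.89 mm × (63703.2 − 474) / 474 = 24.89 × 133.3949 ≈ 3320.200 mm = 3.3202 m.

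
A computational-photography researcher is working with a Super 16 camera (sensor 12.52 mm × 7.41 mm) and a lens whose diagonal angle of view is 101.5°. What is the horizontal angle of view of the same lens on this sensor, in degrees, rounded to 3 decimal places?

92.973°

Sensor diagonal = √(12.52² + 7.41²) = √211.6585 ≈ 14.5485 mm.
From the diagonal AOV: f = 14.5485 / (2·tan(50.75°)) = 14.5485 / 2.44788 ≈ 5.9433 mm.
Horizontal AOV = 2·arctan(12.52 / (2 × 5.9433)) = 2·arctan(1.05329) ≈ 92.9731°.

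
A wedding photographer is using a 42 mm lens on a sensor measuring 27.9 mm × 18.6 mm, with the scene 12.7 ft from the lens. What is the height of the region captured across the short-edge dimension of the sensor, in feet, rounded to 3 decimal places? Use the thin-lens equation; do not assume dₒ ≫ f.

5.563 ft

dₒ: 12.7 ft × 304.8 mm/ft = 3870.96 mm.
Similar triangles through the lens centre give W/dₒ = h/dᵢ; with 1/f = 1/dₒ + 1/dᵢ this gives W = h·(dₒ − f)/f.
W = 18.6 mm × (3870.96 − 42) / 42 = 18.6 × 91.1657 ≈ 1695.682 mm = 1695.682/304.8 ft = 5.56326 ft.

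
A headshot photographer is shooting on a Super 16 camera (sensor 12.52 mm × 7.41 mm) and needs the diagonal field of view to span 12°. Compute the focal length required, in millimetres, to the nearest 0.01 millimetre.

Sensor diagonal = √(12.52² + 7.41²) = √211.6585 ≈ 14.5485 mm.
From α = 2·arctan(d/2f) we get f = d / (2·tan(α/2)).
With d = 14.5485 mm and α/2 = 6°, tan(α/2) ≈ 0.10510, so f ≈ 14.5485 / 0.21021 ≈ 69.2098 mm.

69.21 mm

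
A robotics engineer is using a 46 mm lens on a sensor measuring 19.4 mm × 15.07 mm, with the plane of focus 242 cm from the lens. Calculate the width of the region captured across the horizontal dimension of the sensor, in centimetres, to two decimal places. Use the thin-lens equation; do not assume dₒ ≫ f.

dₒ: 242 cm = 2420 mm.
Similar triangles through the lens centre give W/dₒ = w/dᵢ; with 1/f = 1/dₒ + 1/dᵢ this gives W = w·(dₒ − f)/f.
W = 19.4 mm × (2420 − 46) / 46 = 19.4 × 51.6087 ≈ 1001.209 mm = 100.121 cm.

100.12 cm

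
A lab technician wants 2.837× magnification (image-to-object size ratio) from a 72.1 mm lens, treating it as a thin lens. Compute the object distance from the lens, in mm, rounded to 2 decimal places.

97.51 mm

With m = dᵢ/dₒ and 1/f = 1/dₒ + 1/dᵢ, substituting dᵢ = m·dₒ gives 1/f = (1 + 1/m)/dₒ, hence dₒ = f·(1 + 1/m).
dₒ = 72.1 × (1 + 1/2.837) = 72.1 × 1.35249 ≈ 97.514 mm.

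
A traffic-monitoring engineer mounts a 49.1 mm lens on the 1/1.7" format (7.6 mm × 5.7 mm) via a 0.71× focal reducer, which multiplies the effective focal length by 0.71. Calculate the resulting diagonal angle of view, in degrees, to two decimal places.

15.52°

Effective focal length f = 49.1 × 0.71 = 34.861 mm.
Sensor diagonal = √(7.6² + 5.7²) = √90.2500 ≈ 9.5000 mm.
α = 2·arctan(9.500 / (2 × 34.861)) = 2·arctan(0.13626) ≈ 15.5182°.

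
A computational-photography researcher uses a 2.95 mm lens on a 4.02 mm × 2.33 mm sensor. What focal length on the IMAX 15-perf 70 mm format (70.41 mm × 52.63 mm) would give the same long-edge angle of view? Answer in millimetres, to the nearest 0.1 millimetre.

51.7 mm

Equal angle of view means equal width/f ratio, so f₂ = f₁ · (width₂/width₁) = 2.95 × 70.41/4.02.
f₂ = 2.95 × 17.51493 ≈ 51.669 mm.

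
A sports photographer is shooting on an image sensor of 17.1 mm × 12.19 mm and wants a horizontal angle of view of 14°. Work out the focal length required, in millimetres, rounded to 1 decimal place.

69.6 mm

From α = 2·arctan(w/2f) we get f = w / (2·tan(α/2)).
With w = 17.1 mm and α/2 = 7°, tan(α/2) ≈ 0.12278, so f ≈ 17.1 / 0.24557 ≈ 69.6342 mm.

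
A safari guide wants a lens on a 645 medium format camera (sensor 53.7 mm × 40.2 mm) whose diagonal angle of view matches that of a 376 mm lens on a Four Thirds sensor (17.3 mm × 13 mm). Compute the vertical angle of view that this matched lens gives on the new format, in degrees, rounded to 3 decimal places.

1.976°

Sensor diagonal = √(17.3² + 13²) = √468.2900 ≈ 21.6400 mm.
Sensor diagonal = √(53.7² + 40.2²) = √4499.7300 ≈ 67.0800 mm.
Equal diagonal AOV ⇒ f₂ = f₁ · 67.0800/21.6400 = 376 × 3.09982 ≈ 1165.5305 mm.
Vertical AOV on the new format = 2·arctan(40.2 / (2 × 1165.5305)) = 2·arctan(0.01725) ≈ 1.9760°.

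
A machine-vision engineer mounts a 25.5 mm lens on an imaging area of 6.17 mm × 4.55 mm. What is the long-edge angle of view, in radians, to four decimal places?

Angle of view α = 2·arctan(w/2f) with w = 6.17 mm and f = 25.5 mm.
w/2f = 0.12098; arctan(0.12098) ≈ 0.1204 rad, so α ≈ 0.2408 rad.

0.2408 rad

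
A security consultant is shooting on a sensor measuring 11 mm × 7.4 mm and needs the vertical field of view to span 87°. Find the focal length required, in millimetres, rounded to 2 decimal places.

From α = 2·arctan(h/2f) we get f = h / (2·tan(α/2)).
With h = 7.4 mm and α/2 = 43.5°, tan(α/2) ≈ 0.94896, so f ≈ 7.4 / 1.89793 ≈ 3.8990 mm.

3.90 mm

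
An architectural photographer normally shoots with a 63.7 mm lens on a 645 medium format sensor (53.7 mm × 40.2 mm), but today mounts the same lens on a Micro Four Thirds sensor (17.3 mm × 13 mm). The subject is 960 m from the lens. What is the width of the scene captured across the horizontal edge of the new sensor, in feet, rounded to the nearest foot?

855 ft

The focal length stays 63.7 mm; the relevant sensor dimension is now w = 17.3 mm. Object distance dₒ = 960 m = 960000 mm.
Thin-lens field width W = w·(dₒ − f)/f = 17.3 × (960000 − 63.7)/63.7 ≈ 260704.835 mm = 260704.835/304.8 ft = 855.331 ft.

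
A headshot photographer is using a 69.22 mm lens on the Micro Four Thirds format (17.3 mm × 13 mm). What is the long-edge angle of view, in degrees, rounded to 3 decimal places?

14.246°

Angle of view α = 2·arctan(w/2f) with w = 17.3 mm and f = 69.22 mm.
w/2f = 0.12496; arctan(0.12496) ≈ 7.1230°, so α ≈ 14.2460°.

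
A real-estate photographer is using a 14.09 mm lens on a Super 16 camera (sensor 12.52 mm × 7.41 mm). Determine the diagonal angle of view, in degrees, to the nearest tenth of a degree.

54.6°

Sensor diagonal = √(12.52² + 7.41²) = √211.6585 ≈ 14.5485 mm.
Angle of view α = 2·arctan(d/2f) with d = 14.5485 mm and f = 14.09 mm.
d/2f = 0.51627; arctan(0.51627) ≈ 27.3059°, so α ≈ 54.6119°.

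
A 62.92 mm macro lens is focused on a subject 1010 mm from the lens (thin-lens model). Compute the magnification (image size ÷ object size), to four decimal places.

0.0664×

Thin lens: 1/f = 1/dₒ + 1/dᵢ → 1/dᵢ = 1/62.92 − 1/1010 = 0.0149031 mm⁻¹, so dᵢ ≈ 67.1001 mm.
Magnification m = dᵢ/dₒ = 67.1001/1010 ≈ 0.06644.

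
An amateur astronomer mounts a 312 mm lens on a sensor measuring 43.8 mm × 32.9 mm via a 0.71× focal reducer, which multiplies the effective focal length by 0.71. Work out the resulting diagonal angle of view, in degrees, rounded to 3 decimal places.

14.097°

Effective focal length f = 312 × 0.71 = 221.52 mm.
Sensor diagonal = √(43.8² + 32.9²) = √3000.8500 ≈ 54.7800 mm.
α = 2·arctan(54.780 / (2 × 221.52)) = 2·arctan(0.12365) ≈ 14.0972°.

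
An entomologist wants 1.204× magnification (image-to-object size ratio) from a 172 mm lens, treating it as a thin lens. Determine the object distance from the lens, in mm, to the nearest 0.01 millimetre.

314.86 mm

With m = dᵢ/dₒ and 1/f = 1/dₒ + 1/dᵢ, substituting dᵢ = m·dₒ gives 1/f = (1 + 1/m)/dₒ, hence dₒ = f·(1 + 1/m).
dₒ = 172 × (1 + 1/1.204) = 172 × 1.83056 ≈ 314.857 mm.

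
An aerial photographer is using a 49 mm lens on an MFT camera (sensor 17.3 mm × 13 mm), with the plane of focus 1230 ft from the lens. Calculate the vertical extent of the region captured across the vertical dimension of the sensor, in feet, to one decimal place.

326.3 ft

dₒ: 1230 ft × 304.8 mm/ft = 374903.99 mm.
Similar triangles through the lens centre give W/dₒ = h/dᵢ; with 1/f = 1/dₒ + 1/dᵢ this gives W = h·(dₒ − f)/f.
W = 13 mm × (374904 − 49) / 49 = 13 × 7650.1018 ≈ 99451.323 mm = 99451.323/304.8 ft = 326.284 ft.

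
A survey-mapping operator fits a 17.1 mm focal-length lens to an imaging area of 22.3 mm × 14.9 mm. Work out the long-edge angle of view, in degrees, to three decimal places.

Angle of view α = 2·arctan(w/2f) with w = 22.3 mm and f = 17.1 mm.
w/2f = 0.65205; arctan(0.65205) ≈ 33.1062°, so α ≈ 66.2125°.

66.212°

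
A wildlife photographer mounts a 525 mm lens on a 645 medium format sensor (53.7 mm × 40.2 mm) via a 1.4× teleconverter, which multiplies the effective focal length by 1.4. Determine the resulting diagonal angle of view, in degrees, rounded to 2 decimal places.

5.23°

Effective focal length f = 525 × 1.4 = 735 mm.
Sensor diagonal = √(53.7² + 40.2²) = √4499.7300 ≈ 67.0800 mm.
α = 2·arctan(67.080 / (2 × 735)) = 2·arctan(0.04563) ≈ 5.2255°.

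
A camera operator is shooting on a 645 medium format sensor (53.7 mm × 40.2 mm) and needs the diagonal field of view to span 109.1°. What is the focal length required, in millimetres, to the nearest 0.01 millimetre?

Sensor diagonal = √(53.7² + 40.2²) = √4499.7300 ≈ 67.0800 mm.
From α = 2·arctan(d/2f) we get f = d / (2·tan(α/2)).
With d = 67.0800 mm and α/2 = 54.55°, tan(α/2) ≈ 1.40454, so f ≈ 67.0800 / 2.80908 ≈ 23.8797 mm.

23.88 mm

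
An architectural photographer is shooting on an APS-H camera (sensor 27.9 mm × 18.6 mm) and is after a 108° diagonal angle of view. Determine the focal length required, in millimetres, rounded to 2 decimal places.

Sensor diagonal = √(27.9² + 18.6²) = √1124.3700 ≈ 33.5316 mm.
From α = 2·arctan(d/2f) we get f = d / (2·tan(α/2)).
With d = 33.5316 mm and α/2 = 54°, tan(α/2) ≈ 1.37638, so f ≈ 33.5316 / 2.75276 ≈ 12.1811 mm.

12.18 mm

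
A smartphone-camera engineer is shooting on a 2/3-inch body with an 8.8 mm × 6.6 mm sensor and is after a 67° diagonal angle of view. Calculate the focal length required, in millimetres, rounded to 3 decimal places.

8.310 mm

Sensor diagonal = √(8.8² + 6.6²) = √121.0000 ≈ 11.0000 mm.
From α = 2·arctan(d/2f) we get f = d / (2·tan(α/2)).
With d = 11.0000 mm and α/2 = 33.5°, tan(α/2) ≈ 0.66189, so f ≈ 11.0000 / 1.32377 ≈ 8.3096 mm.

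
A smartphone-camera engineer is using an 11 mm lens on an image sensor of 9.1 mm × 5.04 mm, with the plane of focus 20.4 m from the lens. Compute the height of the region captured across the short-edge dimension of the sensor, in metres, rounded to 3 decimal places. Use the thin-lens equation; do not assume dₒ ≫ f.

dₒ: 20.4 m = 20400 mm.
Similar triangles through the lens centre give W/dₒ = h/dᵢ; with 1/f = 1/dₒ + 1/dᵢ this gives W = h·(dₒ − f)/f.
W = 5.04 mm × (20400 − 11) / 11 = 5.04 × 1853.5455 ≈ 9341.869 mm = 9.34187 m.

9.342 m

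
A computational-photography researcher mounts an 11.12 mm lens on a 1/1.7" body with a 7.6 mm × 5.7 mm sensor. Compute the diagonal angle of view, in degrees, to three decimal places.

46.260°

Sensor diagonal = √(7.6² + 5.7²) = √90.2500 ≈ 9.5000 mm.
Angle of view α = 2·arctan(d/2f) with d = 9.5000 mm and f = 11.12 mm.
d/2f = 0.42716; arctan(0.42716) ≈ 23.1302°, so α ≈ 46.2603°.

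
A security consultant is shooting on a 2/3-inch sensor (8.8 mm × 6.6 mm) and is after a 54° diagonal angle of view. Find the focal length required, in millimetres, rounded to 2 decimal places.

Sensor diagonal = √(8.8² + 6.6²) = √121.0000 ≈ 11.0000 mm.
From α = 2·arctan(d/2f) we get f = d / (2·tan(α/2)).
With d = 11.0000 mm and α/2 = 27°, tan(α/2) ≈ 0.50953, so f ≈ 11.0000 / 1.01905 ≈ 10.7944 mm.

10.79 mm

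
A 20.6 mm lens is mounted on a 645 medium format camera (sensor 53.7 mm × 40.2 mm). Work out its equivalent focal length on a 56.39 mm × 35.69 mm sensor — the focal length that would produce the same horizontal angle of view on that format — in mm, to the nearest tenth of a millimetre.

Equal angle of view means equal width/f ratio, so f₂ = f₁ · (width₂/width₁) = 20.6 × 56.39/53.7.
f₂ = 20.6 × 1.05009 ≈ 21.632 mm.

21.6 mm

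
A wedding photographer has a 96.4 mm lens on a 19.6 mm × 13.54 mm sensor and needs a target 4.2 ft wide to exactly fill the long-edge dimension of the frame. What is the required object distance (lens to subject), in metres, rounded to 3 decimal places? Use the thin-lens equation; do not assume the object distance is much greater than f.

W: 4.2 ft × 304.8 mm/ft = 1280.16 mm.
Magnification m = w/W = dᵢ/dₒ; combined with 1/f = 1/dₒ + 1/dᵢ this gives dₒ = f·(1 + W/w).
dₒ = 96.4 mm × (1 + 1280.16/19.6) = 96.4 × 66.3143 ≈ 6392.697 mm = 6.3927 m.

6.393 m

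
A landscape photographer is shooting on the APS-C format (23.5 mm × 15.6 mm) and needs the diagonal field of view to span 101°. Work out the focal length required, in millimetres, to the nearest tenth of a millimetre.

Sensor diagonal = √(23.5² + 15.6²) = √795.6100 ≈ 28.2066 mm.
From α = 2·arctan(d/2f) we get f = d / (2·tan(α/2)).
With d = 28.2066 mm and α/2 = 50.5°, tan(α/2) ≈ 1.21310, so f ≈ 28.2066 / 2.42619 ≈ 11.6258 mm.

11.6 mm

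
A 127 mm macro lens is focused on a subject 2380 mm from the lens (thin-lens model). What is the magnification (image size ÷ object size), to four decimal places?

0.0564×

Thin lens: 1/f = 1/dₒ + 1/dᵢ → 1/dᵢ = 1/127 − 1/2380 = 0.0074538 mm⁻¹, so dᵢ ≈ 134.1589 mm.
Magnification m = dᵢ/dₒ = 134.1589/2380 ≈ 0.05637.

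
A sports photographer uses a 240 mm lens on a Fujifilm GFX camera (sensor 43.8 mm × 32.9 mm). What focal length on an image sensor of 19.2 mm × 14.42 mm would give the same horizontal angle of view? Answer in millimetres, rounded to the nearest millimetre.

105 mm

Equal angle of view means equal width/f ratio, so f₂ = f₁ · (width₂/width₁) = 240 × 19.2/43.8.
f₂ = 240 × 0.43836 ≈ 105.205 mm.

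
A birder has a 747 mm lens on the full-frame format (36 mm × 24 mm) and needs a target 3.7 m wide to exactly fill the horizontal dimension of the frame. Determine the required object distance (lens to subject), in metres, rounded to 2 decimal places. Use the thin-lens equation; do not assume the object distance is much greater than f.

77.52 m

W: 3.7 m = 3700 mm.
Magnification m = w/W = dᵢ/dₒ; combined with 1/f = 1/dₒ + 1/dᵢ this gives dₒ = f·(1 + W/w).
dₒ = 747 mm × (1 + 3700/36) = 747 × 103.7778 ≈ 77522.000 mm = 77.522 m.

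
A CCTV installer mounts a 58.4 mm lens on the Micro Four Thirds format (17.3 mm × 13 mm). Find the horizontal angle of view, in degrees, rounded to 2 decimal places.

Angle of view α = 2·arctan(w/2f) with w = 17.3 mm and f = 58.4 mm.
w/2f = 0.14812; arctan(0.14812) ≈ 8.4252°, so α ≈ 16.8504°.

16.85°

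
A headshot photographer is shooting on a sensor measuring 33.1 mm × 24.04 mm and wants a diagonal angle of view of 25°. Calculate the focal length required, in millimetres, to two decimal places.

Sensor diagonal = √(33.1² + 24.04²) = √1673.5316 ≈ 40.9088 mm.
From α = 2·arctan(d/2f) we get f = d / (2·tan(α/2)).
With d = 40.9088 mm and α/2 = 12.5°, tan(α/2) ≈ 0.22169, so f ≈ 40.9088 / 0.44339 ≈ 92.2639 mm.

92.26 mm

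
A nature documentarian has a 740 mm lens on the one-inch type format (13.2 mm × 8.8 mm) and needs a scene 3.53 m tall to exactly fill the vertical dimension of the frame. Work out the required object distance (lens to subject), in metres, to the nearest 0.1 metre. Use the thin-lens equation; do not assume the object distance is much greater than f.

W: 3.53 m = 3530 mm.
Magnification m = h/W = dᵢ/dₒ; combined with 1/f = 1/dₒ + 1/dᵢ this gives dₒ = f·(1 + W/h).
dₒ = 740 mm × (1 + 3530/8.8) = 740 × 402.1364 ≈ 297580.909 mm = 297.581 m.

297.6 m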